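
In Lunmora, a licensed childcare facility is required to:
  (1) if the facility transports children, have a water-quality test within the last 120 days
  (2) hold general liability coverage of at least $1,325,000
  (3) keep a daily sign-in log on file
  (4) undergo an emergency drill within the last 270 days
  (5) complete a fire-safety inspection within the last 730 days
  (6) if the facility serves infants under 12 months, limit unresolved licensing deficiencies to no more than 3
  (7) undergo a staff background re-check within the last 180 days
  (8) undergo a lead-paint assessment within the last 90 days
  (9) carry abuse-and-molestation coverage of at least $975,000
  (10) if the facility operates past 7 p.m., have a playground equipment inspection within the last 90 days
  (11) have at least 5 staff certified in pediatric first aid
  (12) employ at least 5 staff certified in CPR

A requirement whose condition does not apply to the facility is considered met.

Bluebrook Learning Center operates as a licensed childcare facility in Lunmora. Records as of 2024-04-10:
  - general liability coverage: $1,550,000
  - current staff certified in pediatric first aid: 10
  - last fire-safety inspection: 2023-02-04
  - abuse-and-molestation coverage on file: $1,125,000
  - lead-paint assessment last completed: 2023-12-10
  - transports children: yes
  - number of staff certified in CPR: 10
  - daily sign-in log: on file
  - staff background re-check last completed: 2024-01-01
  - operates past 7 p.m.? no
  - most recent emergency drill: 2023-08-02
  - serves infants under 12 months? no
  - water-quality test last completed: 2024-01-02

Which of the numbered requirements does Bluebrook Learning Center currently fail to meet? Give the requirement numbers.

1. condition 'transports children' holds; water-quality test 99 days ago vs limit 120 → met
2. general liability coverage $1,550,000 ≥ $1,325,000 → met
3. daily sign-in log present → met
4. emergency drill 252 days ago vs limit 270 → met
5. fire-safety inspection 431 days ago vs limit 730 → met
6. condition 'serves infants under 12 months' does not hold → requirement n/a → met
7. staff background re-check 100 days ago vs limit 180 → met
8. lead-paint assessment 122 days ago vs limit 90 → not met
9. abuse-and-molestation coverage $1,125,000 ≥ $975,000 → met
10. condition 'operates past 7 p.m.' does not hold → requirement n/a → met
11. staff certified in pediatric first aid 10 ≥ 5 → met
12. staff certified in CPR 10 ≥ 5 → met
Not met: 8

8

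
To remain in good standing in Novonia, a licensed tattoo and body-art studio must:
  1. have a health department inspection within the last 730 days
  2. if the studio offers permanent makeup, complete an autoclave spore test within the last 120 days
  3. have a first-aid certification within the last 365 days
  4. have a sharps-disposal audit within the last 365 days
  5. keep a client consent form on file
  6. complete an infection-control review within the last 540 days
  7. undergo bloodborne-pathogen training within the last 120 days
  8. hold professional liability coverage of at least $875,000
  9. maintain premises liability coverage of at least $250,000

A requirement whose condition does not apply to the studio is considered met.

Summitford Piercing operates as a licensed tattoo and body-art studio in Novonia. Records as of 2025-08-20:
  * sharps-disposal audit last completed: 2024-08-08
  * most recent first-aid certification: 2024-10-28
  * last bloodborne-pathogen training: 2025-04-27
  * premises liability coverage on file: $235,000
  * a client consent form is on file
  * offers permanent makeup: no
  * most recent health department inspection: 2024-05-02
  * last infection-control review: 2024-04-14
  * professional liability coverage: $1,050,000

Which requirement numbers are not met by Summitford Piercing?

1. health department inspection 475 days ago vs limit 730 → met
2. condition 'offers permanent makeup' does not hold → requirement n/a → met
3. first-aid certification 296 days ago vs limit 365 → met
4. sharps-disposal audit 377 days ago vs limit 365 → not met
5. client consent form present → met
6. infection-control review 493 days ago vs limit 540 → met
7. bloodborne-pathogen training 115 days ago vs limit 120 → met
8. professional liability coverage $1,050,000 ≥ $875,000 → met
9. premises liability coverage $235,000 < $250,000 → not met
Not met: 4, 9

4, 9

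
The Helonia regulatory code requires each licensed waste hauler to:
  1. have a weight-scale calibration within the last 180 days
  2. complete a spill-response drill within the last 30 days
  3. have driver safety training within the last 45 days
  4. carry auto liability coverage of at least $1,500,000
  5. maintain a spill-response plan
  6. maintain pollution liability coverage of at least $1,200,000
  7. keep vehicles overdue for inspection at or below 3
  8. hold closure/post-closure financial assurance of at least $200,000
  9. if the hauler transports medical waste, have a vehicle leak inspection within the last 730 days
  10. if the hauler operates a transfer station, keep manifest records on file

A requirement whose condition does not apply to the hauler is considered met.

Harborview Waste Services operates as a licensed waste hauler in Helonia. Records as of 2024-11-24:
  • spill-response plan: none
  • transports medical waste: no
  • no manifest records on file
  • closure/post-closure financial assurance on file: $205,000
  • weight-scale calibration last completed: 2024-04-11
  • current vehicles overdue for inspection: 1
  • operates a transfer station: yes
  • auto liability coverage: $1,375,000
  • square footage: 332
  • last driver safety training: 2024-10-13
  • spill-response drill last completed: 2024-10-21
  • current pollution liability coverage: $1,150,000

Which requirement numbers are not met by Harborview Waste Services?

1, 2, 4, 5, 6, 10

1. weight-scale calibration 227 days ago vs limit 180 → not met
2. spill-response drill 34 days ago vs limit 30 → not met
3. driver safety training 42 days ago vs limit 45 → met
4. auto liability coverage $1,375,000 < $1,500,000 → not met
5. spill-response plan absent → not met
6. pollution liability coverage $1,150,000 < $1,200,000 → not met
7. vehicles overdue for inspection 1 ≤ 3 → met
8. closure/post-closure financial assurance $205,000 ≥ $200,000 → met
9. condition 'transports medical waste' does not hold → requirement n/a → met
10. condition 'operates a transfer station' holds; manifest records absent → not met
Not met: 1, 2, 4, 5, 6, 10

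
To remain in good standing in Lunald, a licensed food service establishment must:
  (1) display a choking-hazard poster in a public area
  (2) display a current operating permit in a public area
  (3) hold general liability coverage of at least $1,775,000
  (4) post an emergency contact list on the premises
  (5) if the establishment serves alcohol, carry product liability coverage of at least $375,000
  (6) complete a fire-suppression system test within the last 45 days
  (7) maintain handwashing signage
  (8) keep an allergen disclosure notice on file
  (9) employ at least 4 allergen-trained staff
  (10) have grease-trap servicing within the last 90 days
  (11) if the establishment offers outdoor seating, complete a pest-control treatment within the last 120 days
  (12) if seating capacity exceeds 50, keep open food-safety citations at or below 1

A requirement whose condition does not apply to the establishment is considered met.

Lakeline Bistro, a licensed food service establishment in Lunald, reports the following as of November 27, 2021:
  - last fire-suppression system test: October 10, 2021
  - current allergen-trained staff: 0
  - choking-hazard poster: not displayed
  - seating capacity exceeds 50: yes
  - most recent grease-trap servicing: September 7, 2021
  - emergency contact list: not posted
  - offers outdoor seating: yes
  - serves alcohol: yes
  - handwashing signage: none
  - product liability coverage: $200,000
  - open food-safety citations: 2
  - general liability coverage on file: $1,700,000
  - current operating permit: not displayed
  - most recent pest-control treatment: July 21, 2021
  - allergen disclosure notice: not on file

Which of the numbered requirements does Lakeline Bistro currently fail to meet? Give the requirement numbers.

1. choking-hazard poster absent → not met
2. current operating permit absent → not met
3. general liability coverage $1,700,000 < $1,775,000 → not met
4. emergency contact list absent → not met
5. condition 'serves alcohol' holds; product liability coverage $200,000 < $375,000 → not met
6. fire-suppression system test 48 days ago vs limit 45 → not met
7. handwashing signage absent → not met
8. allergen disclosure notice absent → not met
9. allergen-trained staff 0 < 4 → not met
10. grease-trap servicing 81 days ago vs limit 90 → met
11. condition 'offers outdoor seating' holds; pest-control treatment 129 days ago vs limit 120 → not met
12. condition 'seating capacity exceeds 50' holds; open food-safety citations 2 > 1 → not met
Not met: 1, 2, 3, 4, 5, 6, 7, 8, 9, 11, 12

1, 2, 3, 4, 5, 6, 7, 8, 9, 11, 12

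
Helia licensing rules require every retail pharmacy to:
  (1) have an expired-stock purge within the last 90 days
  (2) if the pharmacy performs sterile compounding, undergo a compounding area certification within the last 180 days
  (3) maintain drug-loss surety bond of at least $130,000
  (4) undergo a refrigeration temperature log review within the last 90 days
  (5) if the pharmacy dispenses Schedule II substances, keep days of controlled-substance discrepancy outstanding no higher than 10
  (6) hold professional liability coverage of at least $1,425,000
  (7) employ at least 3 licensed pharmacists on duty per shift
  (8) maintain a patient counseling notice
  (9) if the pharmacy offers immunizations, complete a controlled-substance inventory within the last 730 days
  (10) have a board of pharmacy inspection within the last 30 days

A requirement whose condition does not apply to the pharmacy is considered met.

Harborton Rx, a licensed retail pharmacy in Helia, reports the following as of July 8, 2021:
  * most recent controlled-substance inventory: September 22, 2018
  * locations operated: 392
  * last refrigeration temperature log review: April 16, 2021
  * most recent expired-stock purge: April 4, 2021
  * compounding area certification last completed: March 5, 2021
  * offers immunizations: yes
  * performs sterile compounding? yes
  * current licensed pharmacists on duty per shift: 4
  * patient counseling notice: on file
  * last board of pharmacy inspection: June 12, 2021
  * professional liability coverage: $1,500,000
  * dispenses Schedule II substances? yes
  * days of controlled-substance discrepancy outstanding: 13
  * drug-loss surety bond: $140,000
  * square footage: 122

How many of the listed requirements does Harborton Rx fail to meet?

3

1. expired-stock purge 95 days ago vs limit 90 → not met
2. condition 'performs sterile compounding' holds; compounding area certification 125 days ago vs limit 180 → met
3. drug-loss surety bond $140,000 ≥ $130,000 → met
4. refrigeration temperature log review 83 days ago vs limit 90 → met
5. condition 'dispenses Schedule II substances' holds; days of controlled-substance discrepancy outstanding 13 > 10 → not met
6. professional liability coverage $1,500,000 ≥ $1,425,000 → met
7. licensed pharmacists on duty per shift 4 ≥ 3 → met
8. patient counseling notice present → met
9. condition 'offers immunizations' holds; controlled-substance inventory 1020 days ago vs limit 730 → not met
10. board of pharmacy inspection 26 days ago vs limit 30 → met
Not met: 3 of 10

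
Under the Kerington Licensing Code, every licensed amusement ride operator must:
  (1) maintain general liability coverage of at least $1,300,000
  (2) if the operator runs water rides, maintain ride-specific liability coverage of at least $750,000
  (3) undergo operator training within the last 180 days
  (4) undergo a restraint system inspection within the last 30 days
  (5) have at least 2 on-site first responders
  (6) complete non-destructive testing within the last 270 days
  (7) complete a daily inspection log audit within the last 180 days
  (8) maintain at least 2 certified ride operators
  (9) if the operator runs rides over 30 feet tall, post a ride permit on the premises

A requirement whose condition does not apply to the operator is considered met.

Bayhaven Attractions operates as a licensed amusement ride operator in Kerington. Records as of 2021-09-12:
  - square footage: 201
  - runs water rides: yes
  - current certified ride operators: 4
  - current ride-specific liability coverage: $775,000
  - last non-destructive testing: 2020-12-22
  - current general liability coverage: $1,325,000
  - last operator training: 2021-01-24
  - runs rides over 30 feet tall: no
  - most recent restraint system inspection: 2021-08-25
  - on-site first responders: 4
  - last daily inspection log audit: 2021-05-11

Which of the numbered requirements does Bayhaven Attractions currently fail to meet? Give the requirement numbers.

3

1. general liability coverage $1,325,000 ≥ $1,300,000 → met
2. condition 'runs water rides' holds; ride-specific liability coverage $775,000 ≥ $750,000 → met
3. operator training 231 days ago vs limit 180 → not met
4. restraint system inspection 18 days ago vs limit 30 → met
5. on-site first responders 4 ≥ 2 → met
6. non-destructive testing 264 days ago vs limit 270 → met
7. daily inspection log audit 124 days ago vs limit 180 → met
8. certified ride operators 4 ≥ 2 → met
9. condition 'runs rides over 30 feet tall' does not hold → requirement n/a → met
Not met: 3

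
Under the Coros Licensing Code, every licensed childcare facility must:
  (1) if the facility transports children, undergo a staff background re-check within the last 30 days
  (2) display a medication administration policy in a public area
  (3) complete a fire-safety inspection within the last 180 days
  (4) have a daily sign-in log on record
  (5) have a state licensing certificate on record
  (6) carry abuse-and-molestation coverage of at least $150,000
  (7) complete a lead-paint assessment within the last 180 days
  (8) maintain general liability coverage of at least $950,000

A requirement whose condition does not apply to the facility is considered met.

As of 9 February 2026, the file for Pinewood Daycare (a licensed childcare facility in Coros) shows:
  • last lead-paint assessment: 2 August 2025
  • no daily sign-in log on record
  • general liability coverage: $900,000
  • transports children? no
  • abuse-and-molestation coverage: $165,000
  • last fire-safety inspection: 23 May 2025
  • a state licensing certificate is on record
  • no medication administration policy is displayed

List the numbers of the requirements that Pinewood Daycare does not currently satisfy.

2, 3, 4, 7, 8

1. condition 'transports children' does not hold → requirement n/a → met
2. medication administration policy absent → not met
3. fire-safety inspection 262 days ago vs limit 180 → not met
4. daily sign-in log absent → not met
5. state licensing certificate present → met
6. abuse-and-molestation coverage $165,000 ≥ $150,000 → met
7. lead-paint assessment 191 days ago vs limit 180 → not met
8. general liability coverage $900,000 < $950,000 → not met
Not met: 2, 3, 4, 7, 8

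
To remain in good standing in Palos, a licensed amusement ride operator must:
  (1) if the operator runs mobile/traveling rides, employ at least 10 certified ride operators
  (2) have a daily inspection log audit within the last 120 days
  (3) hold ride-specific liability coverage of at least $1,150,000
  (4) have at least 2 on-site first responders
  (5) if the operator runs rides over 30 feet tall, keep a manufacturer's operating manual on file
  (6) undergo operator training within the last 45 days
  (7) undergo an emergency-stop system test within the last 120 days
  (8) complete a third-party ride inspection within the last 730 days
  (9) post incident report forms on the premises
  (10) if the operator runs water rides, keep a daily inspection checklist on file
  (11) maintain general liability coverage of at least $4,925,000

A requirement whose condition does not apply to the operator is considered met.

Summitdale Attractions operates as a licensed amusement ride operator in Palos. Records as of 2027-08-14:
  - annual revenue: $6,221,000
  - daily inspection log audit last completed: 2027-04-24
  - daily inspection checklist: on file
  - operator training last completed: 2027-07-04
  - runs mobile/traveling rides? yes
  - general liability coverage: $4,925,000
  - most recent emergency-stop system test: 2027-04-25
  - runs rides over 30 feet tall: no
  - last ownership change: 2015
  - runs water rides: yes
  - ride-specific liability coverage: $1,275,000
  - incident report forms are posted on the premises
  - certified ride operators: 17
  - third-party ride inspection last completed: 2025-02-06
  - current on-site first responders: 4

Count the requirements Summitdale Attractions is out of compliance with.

1. condition 'runs mobile/traveling rides' holds; certified ride operators 17 ≥ 10 → met
2. daily inspection log audit 112 days ago vs limit 120 → met
3. ride-specific liability coverage $1,275,000 ≥ $1,150,000 → met
4. on-site first responders 4 ≥ 2 → met
5. condition 'runs rides over 30 feet tall' does not hold → requirement n/a → met
6. operator training 41 days ago vs limit 45 → met
7. emergency-stop system test 111 days ago vs limit 120 → met
8. third-party ride inspection 919 days ago vs limit 730 → not met
9. incident report forms present → met
10. condition 'runs water rides' holds; daily inspection checklist present → met
11. general liability coverage $4,925,000 ≥ $4,925,000 → met
Not met: 1 of 11

1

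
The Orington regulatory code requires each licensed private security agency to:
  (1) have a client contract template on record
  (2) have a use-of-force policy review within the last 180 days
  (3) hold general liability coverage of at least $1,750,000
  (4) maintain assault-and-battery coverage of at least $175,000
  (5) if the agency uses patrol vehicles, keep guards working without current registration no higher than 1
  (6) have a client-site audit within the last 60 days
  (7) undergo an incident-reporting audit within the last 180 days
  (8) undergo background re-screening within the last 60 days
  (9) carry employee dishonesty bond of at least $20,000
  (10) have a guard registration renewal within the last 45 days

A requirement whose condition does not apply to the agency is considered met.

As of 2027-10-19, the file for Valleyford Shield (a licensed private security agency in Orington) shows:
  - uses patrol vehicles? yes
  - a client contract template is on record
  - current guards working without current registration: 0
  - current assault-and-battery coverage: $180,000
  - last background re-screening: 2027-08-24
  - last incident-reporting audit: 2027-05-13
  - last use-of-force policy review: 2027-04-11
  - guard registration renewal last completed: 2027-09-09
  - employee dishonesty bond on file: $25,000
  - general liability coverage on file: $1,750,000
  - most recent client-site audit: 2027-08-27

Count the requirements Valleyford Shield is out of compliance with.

1

1. client contract template present → met
2. use-of-force policy review 191 days ago vs limit 180 → not met
3. general liability coverage $1,750,000 ≥ $1,750,000 → met
4. assault-and-battery coverage $180,000 ≥ $175,000 → met
5. condition 'uses patrol vehicles' holds; guards working without current registration 0 ≤ 1 → met
6. client-site audit 53 days ago vs limit 60 → met
7. incident-reporting audit 159 days ago vs limit 180 → met
8. background re-screening 56 days ago vs limit 60 → met
9. employee dishonesty bond $25,000 ≥ $20,000 → met
10. guard registration renewal 40 days ago vs limit 45 → met
Not met: 1 of 10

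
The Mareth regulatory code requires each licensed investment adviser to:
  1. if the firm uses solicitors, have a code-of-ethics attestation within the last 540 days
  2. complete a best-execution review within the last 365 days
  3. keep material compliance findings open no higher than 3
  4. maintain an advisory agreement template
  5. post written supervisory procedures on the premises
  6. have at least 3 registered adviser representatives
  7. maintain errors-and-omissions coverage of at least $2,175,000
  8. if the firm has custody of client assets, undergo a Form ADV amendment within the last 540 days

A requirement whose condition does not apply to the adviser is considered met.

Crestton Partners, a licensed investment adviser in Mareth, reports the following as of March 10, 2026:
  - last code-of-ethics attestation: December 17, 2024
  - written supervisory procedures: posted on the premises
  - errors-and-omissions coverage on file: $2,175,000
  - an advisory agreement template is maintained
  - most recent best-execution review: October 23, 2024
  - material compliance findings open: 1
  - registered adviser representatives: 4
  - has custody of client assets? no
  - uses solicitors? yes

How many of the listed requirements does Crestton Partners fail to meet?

1. condition 'uses solicitors' holds; code-of-ethics attestation 448 days ago vs limit 540 → met
2. best-execution review 503 days ago vs limit 365 → not met
3. material compliance findings open 1 ≤ 3 → met
4. advisory agreement template present → met
5. written supervisory procedures present → met
6. registered adviser representatives 4 ≥ 3 → met
7. errors-and-omissions coverage $2,175,000 ≥ $2,175,000 → met
8. condition 'has custody of client assets' does not hold → requirement n/a → met
Not met: 1 of 8

1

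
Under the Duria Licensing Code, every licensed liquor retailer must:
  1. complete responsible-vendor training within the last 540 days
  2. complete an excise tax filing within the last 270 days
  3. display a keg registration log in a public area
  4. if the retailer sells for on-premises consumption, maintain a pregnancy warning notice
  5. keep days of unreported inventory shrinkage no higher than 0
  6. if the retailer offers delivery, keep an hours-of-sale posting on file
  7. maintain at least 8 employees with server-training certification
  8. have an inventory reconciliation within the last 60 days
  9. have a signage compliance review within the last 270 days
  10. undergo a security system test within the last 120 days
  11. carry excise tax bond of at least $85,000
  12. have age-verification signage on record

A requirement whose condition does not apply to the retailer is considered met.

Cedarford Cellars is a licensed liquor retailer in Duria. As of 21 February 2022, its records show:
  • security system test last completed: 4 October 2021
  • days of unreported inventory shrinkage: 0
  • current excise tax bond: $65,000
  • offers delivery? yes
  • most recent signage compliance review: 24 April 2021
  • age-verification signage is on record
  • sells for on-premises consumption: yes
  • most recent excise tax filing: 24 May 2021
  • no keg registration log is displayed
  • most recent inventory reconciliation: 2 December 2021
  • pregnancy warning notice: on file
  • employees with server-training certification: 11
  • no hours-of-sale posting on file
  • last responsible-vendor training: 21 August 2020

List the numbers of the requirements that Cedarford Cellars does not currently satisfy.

1. responsible-vendor training 549 days ago vs limit 540 → not met
2. excise tax filing 273 days ago vs limit 270 → not met
3. keg registration log absent → not met
4. condition 'sells for on-premises consumption' holds; pregnancy warning notice present → met
5. days of unreported inventory shrinkage 0 ≤ 0 → met
6. condition 'offers delivery' holds; hours-of-sale posting absent → not met
7. employees with server-training certification 11 ≥ 8 → met
8. inventory reconciliation 81 days ago vs limit 60 → not met
9. signage compliance review 303 days ago vs limit 270 → not met
10. security system test 140 days ago vs limit 120 → not met
11. excise tax bond $65,000 < $85,000 → not met
12. age-verification signage present → met
Not met: 1, 2, 3, 6, 8, 9, 10, 11

1, 2, 3, 6, 8, 9, 10, 11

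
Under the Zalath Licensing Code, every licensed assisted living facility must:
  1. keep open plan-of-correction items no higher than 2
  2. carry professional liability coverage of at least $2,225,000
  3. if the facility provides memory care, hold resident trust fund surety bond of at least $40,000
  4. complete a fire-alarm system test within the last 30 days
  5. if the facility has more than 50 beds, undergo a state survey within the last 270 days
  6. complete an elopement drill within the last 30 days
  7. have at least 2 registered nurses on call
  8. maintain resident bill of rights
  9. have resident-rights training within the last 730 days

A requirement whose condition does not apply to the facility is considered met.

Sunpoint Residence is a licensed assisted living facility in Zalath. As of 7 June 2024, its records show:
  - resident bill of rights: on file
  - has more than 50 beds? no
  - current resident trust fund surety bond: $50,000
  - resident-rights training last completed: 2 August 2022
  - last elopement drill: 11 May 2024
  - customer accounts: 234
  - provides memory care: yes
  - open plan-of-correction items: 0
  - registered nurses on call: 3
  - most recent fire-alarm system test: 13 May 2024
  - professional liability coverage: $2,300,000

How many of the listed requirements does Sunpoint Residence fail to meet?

0

1. open plan-of-correction items 0 ≤ 2 → met
2. professional liability coverage $2,300,000 ≥ $2,225,000 → met
3. condition 'provides memory care' holds; resident trust fund surety bond $50,000 ≥ $40,000 → met
4. fire-alarm system test 25 days ago vs limit 30 → met
5. condition 'has more than 50 beds' does not hold → requirement n/a → met
6. elopement drill 27 days ago vs limit 30 → met
7. registered nurses on call 3 ≥ 2 → met
8. resident bill of rights present → met
9. resident-rights training 675 days ago vs limit 730 → met
Not met: 0 of 9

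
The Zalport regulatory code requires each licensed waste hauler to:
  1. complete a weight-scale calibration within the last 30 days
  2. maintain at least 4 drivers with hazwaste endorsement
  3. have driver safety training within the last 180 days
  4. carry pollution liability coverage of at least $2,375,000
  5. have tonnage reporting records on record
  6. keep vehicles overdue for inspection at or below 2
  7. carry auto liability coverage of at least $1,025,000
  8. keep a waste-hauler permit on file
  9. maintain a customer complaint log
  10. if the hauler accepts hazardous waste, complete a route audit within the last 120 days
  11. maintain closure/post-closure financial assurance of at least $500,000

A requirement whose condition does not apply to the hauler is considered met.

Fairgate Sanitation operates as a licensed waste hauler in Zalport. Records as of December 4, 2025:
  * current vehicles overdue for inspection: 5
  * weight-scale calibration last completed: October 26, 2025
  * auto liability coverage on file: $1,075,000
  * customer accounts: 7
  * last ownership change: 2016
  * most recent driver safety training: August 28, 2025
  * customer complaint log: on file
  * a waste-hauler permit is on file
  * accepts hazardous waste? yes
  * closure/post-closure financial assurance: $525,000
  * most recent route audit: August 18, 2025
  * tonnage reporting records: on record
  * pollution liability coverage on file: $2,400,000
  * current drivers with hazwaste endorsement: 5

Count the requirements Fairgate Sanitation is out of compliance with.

2

1. weight-scale calibration 39 days ago vs limit 30 → not met
2. drivers with hazwaste endorsement 5 ≥ 4 → met
3. driver safety training 98 days ago vs limit 180 → met
4. pollution liability coverage $2,400,000 ≥ $2,375,000 → met
5. tonnage reporting records present → met
6. vehicles overdue for inspection 5 > 2 → not met
7. auto liability coverage $1,075,000 ≥ $1,025,000 → met
8. waste-hauler permit present → met
9. customer complaint log present → met
10. condition 'accepts hazardous waste' holds; route audit 108 days ago vs limit 120 → met
11. closure/post-closure financial assurance $525,000 ≥ $500,000 → met
Not met: 2 of 11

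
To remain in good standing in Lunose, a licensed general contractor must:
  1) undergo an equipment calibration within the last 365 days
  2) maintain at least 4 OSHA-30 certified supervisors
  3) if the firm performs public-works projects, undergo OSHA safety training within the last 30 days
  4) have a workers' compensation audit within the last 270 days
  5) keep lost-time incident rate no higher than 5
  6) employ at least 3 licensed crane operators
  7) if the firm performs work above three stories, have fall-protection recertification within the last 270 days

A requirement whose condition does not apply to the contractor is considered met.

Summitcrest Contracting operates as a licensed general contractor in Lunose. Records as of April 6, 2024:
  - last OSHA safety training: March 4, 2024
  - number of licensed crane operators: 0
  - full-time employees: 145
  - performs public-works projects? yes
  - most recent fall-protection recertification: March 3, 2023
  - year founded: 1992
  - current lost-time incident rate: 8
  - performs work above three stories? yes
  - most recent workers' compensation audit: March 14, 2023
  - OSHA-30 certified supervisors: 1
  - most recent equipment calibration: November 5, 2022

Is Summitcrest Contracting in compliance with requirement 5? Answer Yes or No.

5. lost-time incident rate 8 > 5 → not met

No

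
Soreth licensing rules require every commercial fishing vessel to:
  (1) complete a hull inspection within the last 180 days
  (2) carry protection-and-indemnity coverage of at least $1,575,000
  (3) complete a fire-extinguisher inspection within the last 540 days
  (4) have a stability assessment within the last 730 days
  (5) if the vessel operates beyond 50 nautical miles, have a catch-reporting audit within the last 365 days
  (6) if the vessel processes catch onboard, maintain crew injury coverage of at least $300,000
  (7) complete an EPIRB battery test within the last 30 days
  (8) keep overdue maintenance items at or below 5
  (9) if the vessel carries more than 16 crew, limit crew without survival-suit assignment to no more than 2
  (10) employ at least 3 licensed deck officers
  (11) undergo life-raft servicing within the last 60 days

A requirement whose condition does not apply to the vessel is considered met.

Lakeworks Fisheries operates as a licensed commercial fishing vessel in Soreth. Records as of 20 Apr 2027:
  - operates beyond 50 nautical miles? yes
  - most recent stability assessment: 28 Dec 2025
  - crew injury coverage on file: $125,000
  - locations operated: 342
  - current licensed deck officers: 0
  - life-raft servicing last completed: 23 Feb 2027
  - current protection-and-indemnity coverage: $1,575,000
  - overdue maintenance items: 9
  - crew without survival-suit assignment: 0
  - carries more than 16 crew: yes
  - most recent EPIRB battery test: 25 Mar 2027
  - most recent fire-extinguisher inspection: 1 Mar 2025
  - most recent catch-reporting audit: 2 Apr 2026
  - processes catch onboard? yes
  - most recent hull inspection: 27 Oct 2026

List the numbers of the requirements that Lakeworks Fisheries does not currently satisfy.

3, 5, 6, 8, 10

1. hull inspection 175 days ago vs limit 180 → met
2. protection-and-indemnity coverage $1,575,000 ≥ $1,575,000 → met
3. fire-extinguisher inspection 780 days ago vs limit 540 → not met
4. stability assessment 478 days ago vs limit 730 → met
5. condition 'operates beyond 50 nautical miles' holds; catch-reporting audit 383 days ago vs limit 365 → not met
6. condition 'processes catch onboard' holds; crew injury coverage $125,000 < $300,000 → not met
7. EPIRB battery test 26 days ago vs limit 30 → met
8. overdue maintenance items 9 > 5 → not met
9. condition 'carries more than 16 crew' holds; crew without survival-suit assignment 0 ≤ 2 → met
10. licensed deck officers 0 < 3 → not met
11. life-raft servicing 56 days ago vs limit 60 → met
Not met: 3, 5, 6, 8, 10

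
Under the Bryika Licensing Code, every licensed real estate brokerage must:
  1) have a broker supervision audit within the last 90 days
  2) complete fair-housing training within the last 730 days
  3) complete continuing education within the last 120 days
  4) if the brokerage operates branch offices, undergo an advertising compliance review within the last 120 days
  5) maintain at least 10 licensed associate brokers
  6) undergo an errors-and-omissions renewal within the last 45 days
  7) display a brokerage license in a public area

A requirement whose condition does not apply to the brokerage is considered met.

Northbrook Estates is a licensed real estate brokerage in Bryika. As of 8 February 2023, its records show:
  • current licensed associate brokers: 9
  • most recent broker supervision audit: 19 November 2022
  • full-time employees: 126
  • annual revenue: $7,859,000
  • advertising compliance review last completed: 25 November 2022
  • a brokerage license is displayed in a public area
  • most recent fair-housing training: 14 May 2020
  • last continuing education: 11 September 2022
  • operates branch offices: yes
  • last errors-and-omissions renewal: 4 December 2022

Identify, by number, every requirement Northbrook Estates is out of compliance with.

2, 3, 5, 6

1. broker supervision audit 81 days ago vs limit 90 → met
2. fair-housing training 1000 days ago vs limit 730 → not met
3. continuing education 150 days ago vs limit 120 → not met
4. condition 'operates branch offices' holds; advertising compliance review 75 days ago vs limit 120 → met
5. licensed associate brokers 9 < 10 → not met
6. errors-and-omissions renewal 66 days ago vs limit 45 → not met
7. brokerage license present → met
Not met: 2, 3, 5, 6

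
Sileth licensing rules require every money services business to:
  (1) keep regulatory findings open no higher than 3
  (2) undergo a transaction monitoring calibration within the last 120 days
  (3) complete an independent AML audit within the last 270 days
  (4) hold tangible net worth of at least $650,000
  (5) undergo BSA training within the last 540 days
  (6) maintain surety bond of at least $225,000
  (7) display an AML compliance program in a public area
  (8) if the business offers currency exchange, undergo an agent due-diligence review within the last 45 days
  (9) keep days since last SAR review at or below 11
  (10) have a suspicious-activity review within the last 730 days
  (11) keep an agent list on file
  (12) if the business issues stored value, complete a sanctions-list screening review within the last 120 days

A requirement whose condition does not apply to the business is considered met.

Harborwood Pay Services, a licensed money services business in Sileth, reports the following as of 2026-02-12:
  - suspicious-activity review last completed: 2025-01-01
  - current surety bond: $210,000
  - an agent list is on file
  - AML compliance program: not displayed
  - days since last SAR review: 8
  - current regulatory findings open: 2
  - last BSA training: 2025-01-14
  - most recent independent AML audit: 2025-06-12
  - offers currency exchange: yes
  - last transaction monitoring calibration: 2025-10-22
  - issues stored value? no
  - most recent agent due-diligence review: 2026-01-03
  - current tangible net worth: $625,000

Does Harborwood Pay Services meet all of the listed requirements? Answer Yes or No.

No

1. regulatory findings open 2 ≤ 3 → met
2. transaction monitoring calibration 113 days ago vs limit 120 → met
3. independent AML audit 245 days ago vs limit 270 → met
4. tangible net worth $625,000 < $650,000 → not met
5. BSA training 394 days ago vs limit 540 → met
6. surety bond $210,000 < $225,000 → not met
7. AML compliance program absent → not met
8. condition 'offers currency exchange' holds; agent due-diligence review 40 days ago vs limit 45 → met
9. days since last SAR review 8 ≤ 11 → met
10. suspicious-activity review 407 days ago vs limit 730 → met
11. agent list present → met
12. condition 'issues stored value' does not hold → requirement n/a → met
Not met: 4, 6, 7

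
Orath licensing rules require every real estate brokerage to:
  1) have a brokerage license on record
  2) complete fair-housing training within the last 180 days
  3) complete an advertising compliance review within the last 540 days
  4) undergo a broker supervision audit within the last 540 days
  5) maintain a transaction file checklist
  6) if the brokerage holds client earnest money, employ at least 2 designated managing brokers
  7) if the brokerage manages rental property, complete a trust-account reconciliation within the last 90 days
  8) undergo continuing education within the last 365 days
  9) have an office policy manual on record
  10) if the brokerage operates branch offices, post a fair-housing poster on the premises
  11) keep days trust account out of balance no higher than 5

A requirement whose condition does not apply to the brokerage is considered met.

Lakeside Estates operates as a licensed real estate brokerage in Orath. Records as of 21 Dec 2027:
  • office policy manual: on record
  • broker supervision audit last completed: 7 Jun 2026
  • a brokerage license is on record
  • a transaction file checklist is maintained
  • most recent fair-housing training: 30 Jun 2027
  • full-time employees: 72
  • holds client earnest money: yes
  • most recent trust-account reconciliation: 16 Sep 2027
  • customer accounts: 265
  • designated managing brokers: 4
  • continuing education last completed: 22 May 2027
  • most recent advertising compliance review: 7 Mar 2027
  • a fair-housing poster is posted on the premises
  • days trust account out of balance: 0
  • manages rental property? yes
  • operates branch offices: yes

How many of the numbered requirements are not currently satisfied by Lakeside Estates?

2

1. brokerage license present → met
2. fair-housing training 174 days ago vs limit 180 → met
3. advertising compliance review 289 days ago vs limit 540 → met
4. broker supervision audit 562 days ago vs limit 540 → not met
5. transaction file checklist present → met
6. condition 'holds client earnest money' holds; designated managing brokers 4 ≥ 2 → met
7. condition 'manages rental property' holds; trust-account reconciliation 96 days ago vs limit 90 → not met
8. continuing education 213 days ago vs limit 365 → met
9. office policy manual present → met
10. condition 'operates branch offices' holds; fair-housing poster present → met
11. days trust account out of balance 0 ≤ 5 → met
Not met: 2 of 11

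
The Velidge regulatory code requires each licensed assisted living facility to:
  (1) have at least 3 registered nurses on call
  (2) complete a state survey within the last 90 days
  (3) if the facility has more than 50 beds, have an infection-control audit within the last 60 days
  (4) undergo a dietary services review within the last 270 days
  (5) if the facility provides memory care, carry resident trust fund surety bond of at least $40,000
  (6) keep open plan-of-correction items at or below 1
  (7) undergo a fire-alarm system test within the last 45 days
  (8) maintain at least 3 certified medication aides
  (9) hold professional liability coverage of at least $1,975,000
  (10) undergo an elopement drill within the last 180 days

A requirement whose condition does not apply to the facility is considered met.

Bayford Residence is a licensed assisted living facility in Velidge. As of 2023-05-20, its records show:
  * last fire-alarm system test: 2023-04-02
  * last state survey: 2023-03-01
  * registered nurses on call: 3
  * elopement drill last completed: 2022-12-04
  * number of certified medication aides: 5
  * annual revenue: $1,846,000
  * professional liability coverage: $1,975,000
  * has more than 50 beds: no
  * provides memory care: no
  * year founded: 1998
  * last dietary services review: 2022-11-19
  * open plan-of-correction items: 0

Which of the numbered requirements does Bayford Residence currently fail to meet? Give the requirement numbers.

1. registered nurses on call 3 ≥ 3 → met
2. state survey 80 days ago vs limit 90 → met
3. condition 'has more than 50 beds' does not hold → requirement n/a → met
4. dietary services review 182 days ago vs limit 270 → met
5. condition 'provides memory care' does not hold → requirement n/a → met
6. open plan-of-correction items 0 ≤ 1 → met
7. fire-alarm system test 48 days ago vs limit 45 → not met
8. certified medication aides 5 ≥ 3 → met
9. professional liability coverage $1,975,000 ≥ $1,975,000 → met
10. elopement drill 167 days ago vs limit 180 → met
Not met: 7

7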